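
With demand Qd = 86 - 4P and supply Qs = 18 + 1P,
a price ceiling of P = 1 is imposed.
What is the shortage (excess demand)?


At P = 1:
Qd = 86 - 4*1 = 82
Qs = 18 + 1*1 = 19
Shortage = Qd - Qs = 82 - 19 = 63

63


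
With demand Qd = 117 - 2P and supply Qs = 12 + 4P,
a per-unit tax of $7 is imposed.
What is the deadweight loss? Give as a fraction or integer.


Pre-tax equilibrium quantity: Q* = 82
Post-tax equilibrium quantity: Q_tax = 218/3
Reduction in quantity: Q* - Q_tax = 28/3
DWL = (1/2) * tax * (Q* - Q_tax)
DWL = (1/2) * 7 * 28/3 = 98/3

98/3


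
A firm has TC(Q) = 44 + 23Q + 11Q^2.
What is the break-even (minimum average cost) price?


AC(Q) = 44/Q + 23 + 11Q
To minimize: dAC/dQ = -44/Q^2 + 11 = 0
Q^2 = 44/11 = 4
Q* = 2
Min AC = 44/2 + 23 + 11*2
Min AC = 22 + 23 + 22 = 67

67


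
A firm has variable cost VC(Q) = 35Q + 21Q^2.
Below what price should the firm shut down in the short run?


AVC(Q) = VC(Q)/Q = 35 + 21Q
AVC is increasing in Q, so minimum AVC is at Q -> 0+.
Min AVC = 35
The firm should shut down if P < 35.

35


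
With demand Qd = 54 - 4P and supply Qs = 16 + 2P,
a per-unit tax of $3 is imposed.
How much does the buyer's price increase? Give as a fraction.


With a per-unit tax, the buyer's price increase depends on relative slopes.
Supply slope: d = 2, Demand slope: b = 4
Buyer's price increase = d * tax / (b + d)
= 2 * 3 / (4 + 2)
= 6 / 6 = 1

1


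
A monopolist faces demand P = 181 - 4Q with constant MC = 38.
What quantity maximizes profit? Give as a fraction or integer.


TR = P*Q = (181 - 4Q)Q = 181Q - 4Q^2
MR = dTR/dQ = 181 - 8Q
Set MR = MC:
181 - 8Q = 38
143 = 8Q
Q* = 143/8 = 143/8

143/8


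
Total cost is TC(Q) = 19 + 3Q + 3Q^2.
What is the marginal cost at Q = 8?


MC = dTC/dQ = 3 + 2*3*Q
At Q = 8:
MC = 3 + 6*8
MC = 3 + 48 = 51

51


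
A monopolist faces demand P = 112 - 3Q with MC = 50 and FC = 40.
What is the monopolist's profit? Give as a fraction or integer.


MR = MC: 112 - 6Q = 50
Q* = 31/3
P* = 112 - 3*31/3 = 81
Profit = (P* - MC)*Q* - FC
= (81 - 50)*31/3 - 40
= 31*31/3 - 40
= 961/3 - 40 = 841/3

841/3


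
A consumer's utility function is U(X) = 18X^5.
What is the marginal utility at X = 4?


MU = dU/dX = 18*5*X^(5-1)
MU = 90*X^4
At X = 4:
MU = 90 * 4^4
MU = 90 * 256 = 23040

23040


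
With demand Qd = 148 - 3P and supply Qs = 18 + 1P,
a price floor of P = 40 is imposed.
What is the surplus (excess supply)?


At P = 40:
Qd = 148 - 3*40 = 28
Qs = 18 + 1*40 = 58
Surplus = Qs - Qd = 58 - 28 = 30

30


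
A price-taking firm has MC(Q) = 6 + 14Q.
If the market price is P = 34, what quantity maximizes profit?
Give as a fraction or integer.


In perfect competition, profit is maximized where P = MC.
34 = 6 + 14Q
28 = 14Q
Q* = 28/14 = 2

2


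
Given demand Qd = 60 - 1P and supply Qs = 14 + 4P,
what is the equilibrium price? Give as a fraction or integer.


At equilibrium, Qd = Qs.
60 - 1P = 14 + 4P
60 - 14 = 1P + 4P
46 = 5P
P* = 46/5 = 46/5

46/5


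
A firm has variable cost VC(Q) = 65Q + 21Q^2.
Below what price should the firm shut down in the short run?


AVC(Q) = VC(Q)/Q = 65 + 21Q
AVC is increasing in Q, so minimum AVC is at Q -> 0+.
Min AVC = 65
The firm should shut down if P < 65.

65


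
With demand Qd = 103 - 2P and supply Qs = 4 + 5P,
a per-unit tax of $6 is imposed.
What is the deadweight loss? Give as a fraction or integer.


Pre-tax equilibrium quantity: Q* = 523/7
Post-tax equilibrium quantity: Q_tax = 463/7
Reduction in quantity: Q* - Q_tax = 60/7
DWL = (1/2) * tax * (Q* - Q_tax)
DWL = (1/2) * 6 * 60/7 = 180/7

180/7


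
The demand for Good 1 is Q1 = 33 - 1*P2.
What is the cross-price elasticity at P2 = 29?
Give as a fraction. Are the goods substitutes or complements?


dQ1/dP2 = -1
At P2 = 29: Q1 = 33 - 1*29 = 4
Exy = (dQ1/dP2)(P2/Q1) = -1 * 29 / 4 = -29/4
Since Exy < 0, the goods are complements.

-29/4 (complements)


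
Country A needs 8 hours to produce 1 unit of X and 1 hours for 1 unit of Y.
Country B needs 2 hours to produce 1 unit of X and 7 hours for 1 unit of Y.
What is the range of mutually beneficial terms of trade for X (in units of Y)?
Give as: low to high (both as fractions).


Opportunity cost of X for Country A = hours_X / hours_Y = 8/1 = 8 units of Y
Opportunity cost of X for Country B = hours_X / hours_Y = 2/7 = 2/7 units of Y
Terms of trade must be between the two opportunity costs.
Range: 2/7 to 8

2/7 to 8


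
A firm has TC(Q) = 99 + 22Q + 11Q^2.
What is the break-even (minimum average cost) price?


AC(Q) = 99/Q + 22 + 11Q
To minimize: dAC/dQ = -99/Q^2 + 11 = 0
Q^2 = 99/11 = 9
Q* = 3
Min AC = 99/3 + 22 + 11*3
Min AC = 33 + 22 + 33 = 88

88


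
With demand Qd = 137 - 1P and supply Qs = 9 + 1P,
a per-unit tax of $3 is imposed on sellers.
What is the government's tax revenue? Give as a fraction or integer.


With tax on sellers, new supply: Qs' = 9 + 1(P - 3)
= 6 + 1P
New equilibrium quantity:
Q_new = 143/2
Tax revenue = tax * Q_new = 3 * 143/2 = 429/2

429/2


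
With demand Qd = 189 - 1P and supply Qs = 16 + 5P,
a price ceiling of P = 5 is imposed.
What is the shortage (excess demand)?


At P = 5:
Qd = 189 - 1*5 = 184
Qs = 16 + 5*5 = 41
Shortage = Qd - Qs = 184 - 41 = 143

143


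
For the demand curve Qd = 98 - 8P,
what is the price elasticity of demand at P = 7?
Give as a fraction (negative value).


dQ/dP = -8
At P = 7: Q = 98 - 8*7 = 42
E = (dQ/dP)(P/Q) = (-8)(7/42) = -4/3

-4/3


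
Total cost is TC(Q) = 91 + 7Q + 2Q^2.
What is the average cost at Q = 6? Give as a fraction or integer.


TC(6) = 91 + 7*6 + 2*6^2
TC(6) = 91 + 42 + 72 = 205
AC = TC/Q = 205/6 = 205/6

205/6


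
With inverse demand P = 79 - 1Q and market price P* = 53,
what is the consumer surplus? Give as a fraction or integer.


Maximum willingness to pay (at Q=0): P_max = 79
Quantity demanded at P* = 53:
Q* = (79 - 53)/1 = 26
CS = (1/2) * Q* * (P_max - P*)
CS = (1/2) * 26 * (79 - 53)
CS = (1/2) * 26 * 26 = 338

338


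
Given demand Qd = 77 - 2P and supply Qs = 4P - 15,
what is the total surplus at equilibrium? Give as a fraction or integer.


Find equilibrium: 77 - 2P = 4P - 15
77 + 15 = 6P
P* = 92/6 = 46/3
Q* = 4*46/3 - 15 = 139/3
Inverse demand: P = 77/2 - Q/2, so P_max = 77/2
Inverse supply: P = 15/4 + Q/4, so P_min = 15/4
CS = (1/2) * 139/3 * (77/2 - 46/3) = 19321/36
PS = (1/2) * 139/3 * (46/3 - 15/4) = 19321/72
TS = CS + PS = 19321/36 + 19321/72 = 19321/24

19321/24


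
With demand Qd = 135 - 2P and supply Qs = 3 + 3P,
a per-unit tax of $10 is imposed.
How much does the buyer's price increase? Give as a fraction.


With a per-unit tax, the buyer's price increase depends on relative slopes.
Supply slope: d = 3, Demand slope: b = 2
Buyer's price increase = d * tax / (b + d)
= 3 * 10 / (2 + 3)
= 30 / 5 = 6

6


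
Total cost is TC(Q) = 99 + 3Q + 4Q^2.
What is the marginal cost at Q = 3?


MC = dTC/dQ = 3 + 2*4*Q
At Q = 3:
MC = 3 + 8*3
MC = 3 + 24 = 27

27


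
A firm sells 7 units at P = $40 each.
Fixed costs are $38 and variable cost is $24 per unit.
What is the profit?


Total Revenue = P * Q = 40 * 7 = $280
Total Cost = FC + VC*Q = 38 + 24*7 = $206
Profit = TR - TC = 280 - 206 = $74

$74


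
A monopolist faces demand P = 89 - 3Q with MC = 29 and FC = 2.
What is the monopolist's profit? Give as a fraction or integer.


MR = MC: 89 - 6Q = 29
Q* = 10
P* = 89 - 3*10 = 59
Profit = (P* - MC)*Q* - FC
= (59 - 29)*10 - 2
= 30*10 - 2
= 300 - 2 = 298

298


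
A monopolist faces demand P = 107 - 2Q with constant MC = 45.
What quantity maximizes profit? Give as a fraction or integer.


TR = P*Q = (107 - 2Q)Q = 107Q - 2Q^2
MR = dTR/dQ = 107 - 4Q
Set MR = MC:
107 - 4Q = 45
62 = 4Q
Q* = 62/4 = 31/2

31/2


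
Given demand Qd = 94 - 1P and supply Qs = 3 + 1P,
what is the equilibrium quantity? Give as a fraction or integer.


First find equilibrium price:
94 - 1P = 3 + 1P
P* = 91/2 = 91/2
Then substitute into demand:
Q* = 94 - 1 * 91/2 = 97/2

97/2


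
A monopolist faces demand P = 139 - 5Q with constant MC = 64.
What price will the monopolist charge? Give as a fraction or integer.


MR = 139 - 10Q
Set MR = MC: 139 - 10Q = 64
Q* = 15/2
Substitute into demand:
P* = 139 - 5*15/2 = 203/2

203/2


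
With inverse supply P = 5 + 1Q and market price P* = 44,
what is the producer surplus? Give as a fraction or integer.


Minimum supply price (at Q=0): P_min = 5
Quantity supplied at P* = 44:
Q* = (44 - 5)/1 = 39
PS = (1/2) * Q* * (P* - P_min)
PS = (1/2) * 39 * (44 - 5)
PS = (1/2) * 39 * 39 = 1521/2

1521/2


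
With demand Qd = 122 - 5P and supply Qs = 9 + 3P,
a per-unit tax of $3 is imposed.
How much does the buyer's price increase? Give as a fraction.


With a per-unit tax, the buyer's price increase depends on relative slopes.
Supply slope: d = 3, Demand slope: b = 5
Buyer's price increase = d * tax / (b + d)
= 3 * 3 / (5 + 3)
= 9 / 8 = 9/8

9/8


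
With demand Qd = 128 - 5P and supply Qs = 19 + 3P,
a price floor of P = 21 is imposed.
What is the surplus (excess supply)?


At P = 21:
Qd = 128 - 5*21 = 23
Qs = 19 + 3*21 = 82
Surplus = Qs - Qd = 82 - 23 = 59

59


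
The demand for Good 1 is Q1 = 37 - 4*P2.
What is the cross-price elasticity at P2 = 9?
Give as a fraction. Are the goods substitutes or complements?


dQ1/dP2 = -4
At P2 = 9: Q1 = 37 - 4*9 = 1
Exy = (dQ1/dP2)(P2/Q1) = -4 * 9 / 1 = -36
Since Exy < 0, the goods are complements.

-36 (complements)


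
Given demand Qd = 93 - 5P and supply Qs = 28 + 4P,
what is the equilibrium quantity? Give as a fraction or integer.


First find equilibrium price:
93 - 5P = 28 + 4P
P* = 65/9 = 65/9
Then substitute into demand:
Q* = 93 - 5 * 65/9 = 512/9

512/9


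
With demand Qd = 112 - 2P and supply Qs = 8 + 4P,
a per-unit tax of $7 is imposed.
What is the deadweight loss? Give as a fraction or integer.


Pre-tax equilibrium quantity: Q* = 232/3
Post-tax equilibrium quantity: Q_tax = 68
Reduction in quantity: Q* - Q_tax = 28/3
DWL = (1/2) * tax * (Q* - Q_tax)
DWL = (1/2) * 7 * 28/3 = 98/3

98/3


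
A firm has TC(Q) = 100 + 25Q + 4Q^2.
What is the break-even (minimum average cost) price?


AC(Q) = 100/Q + 25 + 4Q
To minimize: dAC/dQ = -100/Q^2 + 4 = 0
Q^2 = 100/4 = 25
Q* = 5
Min AC = 100/5 + 25 + 4*5
Min AC = 20 + 25 + 20 = 65

65


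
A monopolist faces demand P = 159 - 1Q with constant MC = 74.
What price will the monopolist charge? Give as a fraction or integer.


MR = 159 - 2Q
Set MR = MC: 159 - 2Q = 74
Q* = 85/2
Substitute into demand:
P* = 159 - 1*85/2 = 233/2

233/2


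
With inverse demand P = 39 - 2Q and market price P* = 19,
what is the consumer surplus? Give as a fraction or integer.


Maximum willingness to pay (at Q=0): P_max = 39
Quantity demanded at P* = 19:
Q* = (39 - 19)/2 = 10
CS = (1/2) * Q* * (P_max - P*)
CS = (1/2) * 10 * (39 - 19)
CS = (1/2) * 10 * 20 = 100

100


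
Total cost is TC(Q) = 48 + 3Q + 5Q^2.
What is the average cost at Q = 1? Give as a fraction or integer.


TC(1) = 48 + 3*1 + 5*1^2
TC(1) = 48 + 3 + 5 = 56
AC = TC/Q = 56/1 = 56

56


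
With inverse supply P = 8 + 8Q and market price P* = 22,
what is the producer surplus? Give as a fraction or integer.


Minimum supply price (at Q=0): P_min = 8
Quantity supplied at P* = 22:
Q* = (22 - 8)/8 = 7/4
PS = (1/2) * Q* * (P* - P_min)
PS = (1/2) * 7/4 * (22 - 8)
PS = (1/2) * 7/4 * 14 = 49/4

49/4


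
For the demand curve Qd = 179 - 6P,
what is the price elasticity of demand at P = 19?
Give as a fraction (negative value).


dQ/dP = -6
At P = 19: Q = 179 - 6*19 = 65
E = (dQ/dP)(P/Q) = (-6)(19/65) = -114/65

-114/65


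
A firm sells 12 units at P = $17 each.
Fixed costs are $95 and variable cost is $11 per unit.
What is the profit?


Total Revenue = P * Q = 17 * 12 = $204
Total Cost = FC + VC*Q = 95 + 11*12 = $227
Profit = TR - TC = 204 - 227 = $-23

$-23


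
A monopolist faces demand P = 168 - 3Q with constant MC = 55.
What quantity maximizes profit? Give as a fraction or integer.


TR = P*Q = (168 - 3Q)Q = 168Q - 3Q^2
MR = dTR/dQ = 168 - 6Q
Set MR = MC:
168 - 6Q = 55
113 = 6Q
Q* = 113/6 = 113/6

113/6


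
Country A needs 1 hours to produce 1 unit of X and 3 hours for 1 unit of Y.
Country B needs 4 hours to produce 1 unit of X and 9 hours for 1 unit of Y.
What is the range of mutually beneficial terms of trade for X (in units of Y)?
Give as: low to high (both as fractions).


Opportunity cost of X for Country A = hours_X / hours_Y = 1/3 = 1/3 units of Y
Opportunity cost of X for Country B = hours_X / hours_Y = 4/9 = 4/9 units of Y
Terms of trade must be between the two opportunity costs.
Range: 1/3 to 4/9

1/3 to 4/9


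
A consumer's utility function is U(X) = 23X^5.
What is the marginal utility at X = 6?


MU = dU/dX = 23*5*X^(5-1)
MU = 115*X^4
At X = 6:
MU = 115 * 6^4
MU = 115 * 1296 = 149040

149040


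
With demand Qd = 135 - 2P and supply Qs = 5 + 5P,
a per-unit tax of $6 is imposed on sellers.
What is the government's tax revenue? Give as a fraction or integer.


With tax on sellers, new supply: Qs' = 5 + 5(P - 6)
= 5P - 25
New equilibrium quantity:
Q_new = 625/7
Tax revenue = tax * Q_new = 6 * 625/7 = 3750/7

3750/7


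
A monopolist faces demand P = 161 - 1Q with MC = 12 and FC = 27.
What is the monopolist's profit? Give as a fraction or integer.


MR = MC: 161 - 2Q = 12
Q* = 149/2
P* = 161 - 1*149/2 = 173/2
Profit = (P* - MC)*Q* - FC
= (173/2 - 12)*149/2 - 27
= 149/2*149/2 - 27
= 22201/4 - 27 = 22093/4

22093/4


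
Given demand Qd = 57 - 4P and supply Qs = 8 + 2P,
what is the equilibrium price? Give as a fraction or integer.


At equilibrium, Qd = Qs.
57 - 4P = 8 + 2P
57 - 8 = 4P + 2P
49 = 6P
P* = 49/6 = 49/6

49/6


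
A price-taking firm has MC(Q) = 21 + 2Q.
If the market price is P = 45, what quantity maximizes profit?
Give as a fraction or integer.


In perfect competition, profit is maximized where P = MC.
45 = 21 + 2Q
24 = 2Q
Q* = 24/2 = 12

12


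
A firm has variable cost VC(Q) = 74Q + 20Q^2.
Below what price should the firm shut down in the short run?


AVC(Q) = VC(Q)/Q = 74 + 20Q
AVC is increasing in Q, so minimum AVC is at Q -> 0+.
Min AVC = 74
The firm should shut down if P < 74.

74


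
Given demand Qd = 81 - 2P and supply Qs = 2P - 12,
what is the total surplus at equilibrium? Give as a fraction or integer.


Find equilibrium: 81 - 2P = 2P - 12
81 + 12 = 4P
P* = 93/4 = 93/4
Q* = 2*93/4 - 12 = 69/2
Inverse demand: P = 81/2 - Q/2, so P_max = 81/2
Inverse supply: P = 6 + Q/2, so P_min = 6
CS = (1/2) * 69/2 * (81/2 - 93/4) = 4761/16
PS = (1/2) * 69/2 * (93/4 - 6) = 4761/16
TS = CS + PS = 4761/16 + 4761/16 = 4761/8

4761/8


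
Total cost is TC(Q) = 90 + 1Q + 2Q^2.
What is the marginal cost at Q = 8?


MC = dTC/dQ = 1 + 2*2*Q
At Q = 8:
MC = 1 + 4*8
MC = 1 + 32 = 33

33


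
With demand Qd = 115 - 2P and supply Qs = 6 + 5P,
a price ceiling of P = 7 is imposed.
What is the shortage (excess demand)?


At P = 7:
Qd = 115 - 2*7 = 101
Qs = 6 + 5*7 = 41
Shortage = Qd - Qs = 101 - 41 = 60

60


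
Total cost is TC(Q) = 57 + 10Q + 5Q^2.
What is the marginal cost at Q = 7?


MC = dTC/dQ = 10 + 2*5*Q
At Q = 7:
MC = 10 + 10*7
MC = 10 + 70 = 80

80


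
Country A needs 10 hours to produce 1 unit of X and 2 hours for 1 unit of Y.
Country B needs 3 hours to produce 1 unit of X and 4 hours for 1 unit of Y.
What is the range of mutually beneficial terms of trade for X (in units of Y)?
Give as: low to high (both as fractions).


Opportunity cost of X for Country A = hours_X / hours_Y = 10/2 = 5 units of Y
Opportunity cost of X for Country B = hours_X / hours_Y = 3/4 = 3/4 units of Y
Terms of trade must be between the two opportunity costs.
Range: 3/4 to 5

3/4 to 5


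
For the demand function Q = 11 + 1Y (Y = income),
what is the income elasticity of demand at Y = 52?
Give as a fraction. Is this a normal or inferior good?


dQ/dY = 1
At Y = 52: Q = 11 + 1*52 = 63
Ey = (dQ/dY)(Y/Q) = 1 * 52 / 63 = 52/63
Since Ey > 0, this is a normal good.

52/63 (normal good)


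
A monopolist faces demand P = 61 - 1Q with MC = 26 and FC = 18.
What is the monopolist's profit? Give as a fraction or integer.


MR = MC: 61 - 2Q = 26
Q* = 35/2
P* = 61 - 1*35/2 = 87/2
Profit = (P* - MC)*Q* - FC
= (87/2 - 26)*35/2 - 18
= 35/2*35/2 - 18
= 1225/4 - 18 = 1153/4

1153/4


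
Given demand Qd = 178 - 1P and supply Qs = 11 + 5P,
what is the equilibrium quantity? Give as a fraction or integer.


First find equilibrium price:
178 - 1P = 11 + 5P
P* = 167/6 = 167/6
Then substitute into demand:
Q* = 178 - 1 * 167/6 = 901/6

901/6


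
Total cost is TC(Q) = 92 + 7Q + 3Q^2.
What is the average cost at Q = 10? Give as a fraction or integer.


TC(10) = 92 + 7*10 + 3*10^2
TC(10) = 92 + 70 + 300 = 462
AC = TC/Q = 462/10 = 231/5

231/5


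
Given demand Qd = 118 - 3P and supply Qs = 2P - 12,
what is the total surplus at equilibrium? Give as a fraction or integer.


Find equilibrium: 118 - 3P = 2P - 12
118 + 12 = 5P
P* = 130/5 = 26
Q* = 2*26 - 12 = 40
Inverse demand: P = 118/3 - Q/3, so P_max = 118/3
Inverse supply: P = 6 + Q/2, so P_min = 6
CS = (1/2) * 40 * (118/3 - 26) = 800/3
PS = (1/2) * 40 * (26 - 6) = 400
TS = CS + PS = 800/3 + 400 = 2000/3

2000/3


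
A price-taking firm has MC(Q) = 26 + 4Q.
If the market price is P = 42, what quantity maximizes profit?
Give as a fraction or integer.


In perfect competition, profit is maximized where P = MC.
42 = 26 + 4Q
16 = 4Q
Q* = 16/4 = 4

4


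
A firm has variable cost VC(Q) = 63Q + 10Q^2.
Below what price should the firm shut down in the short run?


AVC(Q) = VC(Q)/Q = 63 + 10Q
AVC is increasing in Q, so minimum AVC is at Q -> 0+.
Min AVC = 63
The firm should shut down if P < 63.

63


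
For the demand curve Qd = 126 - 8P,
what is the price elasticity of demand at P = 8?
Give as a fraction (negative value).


dQ/dP = -8
At P = 8: Q = 126 - 8*8 = 62
E = (dQ/dP)(P/Q) = (-8)(8/62) = -32/31

-32/31


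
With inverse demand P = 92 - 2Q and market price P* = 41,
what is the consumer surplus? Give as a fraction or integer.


Maximum willingness to pay (at Q=0): P_max = 92
Quantity demanded at P* = 41:
Q* = (92 - 41)/2 = 51/2
CS = (1/2) * Q* * (P_max - P*)
CS = (1/2) * 51/2 * (92 - 41)
CS = (1/2) * 51/2 * 51 = 2601/4

2601/4


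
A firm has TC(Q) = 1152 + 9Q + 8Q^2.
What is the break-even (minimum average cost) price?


AC(Q) = 1152/Q + 9 + 8Q
To minimize: dAC/dQ = -1152/Q^2 + 8 = 0
Q^2 = 1152/8 = 144
Q* = 12
Min AC = 1152/12 + 9 + 8*12
Min AC = 96 + 9 + 96 = 201

201


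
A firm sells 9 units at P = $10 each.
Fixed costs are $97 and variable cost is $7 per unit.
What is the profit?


Total Revenue = P * Q = 10 * 9 = $90
Total Cost = FC + VC*Q = 97 + 7*9 = $160
Profit = TR - TC = 90 - 160 = $-70

$-70


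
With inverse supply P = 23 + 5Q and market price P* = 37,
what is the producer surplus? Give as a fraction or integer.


Minimum supply price (at Q=0): P_min = 23
Quantity supplied at P* = 37:
Q* = (37 - 23)/5 = 14/5
PS = (1/2) * Q* * (P* - P_min)
PS = (1/2) * 14/5 * (37 - 23)
PS = (1/2) * 14/5 * 14 = 98/5

98/5


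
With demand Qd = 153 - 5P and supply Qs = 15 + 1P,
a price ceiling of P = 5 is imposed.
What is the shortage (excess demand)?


At P = 5:
Qd = 153 - 5*5 = 128
Qs = 15 + 1*5 = 20
Shortage = Qd - Qs = 128 - 20 = 108

108


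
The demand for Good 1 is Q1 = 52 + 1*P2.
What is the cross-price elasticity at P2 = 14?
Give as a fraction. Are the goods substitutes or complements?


dQ1/dP2 = 1
At P2 = 14: Q1 = 52 + 1*14 = 66
Exy = (dQ1/dP2)(P2/Q1) = 1 * 14 / 66 = 7/33
Since Exy > 0, the goods are substitutes.

7/33 (substitutes)


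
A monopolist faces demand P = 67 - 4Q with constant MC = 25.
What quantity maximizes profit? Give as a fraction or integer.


TR = P*Q = (67 - 4Q)Q = 67Q - 4Q^2
MR = dTR/dQ = 67 - 8Q
Set MR = MC:
67 - 8Q = 25
42 = 8Q
Q* = 42/8 = 21/4

21/4


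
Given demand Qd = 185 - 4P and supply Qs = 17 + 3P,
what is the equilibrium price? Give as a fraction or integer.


At equilibrium, Qd = Qs.
185 - 4P = 17 + 3P
185 - 17 = 4P + 3P
168 = 7P
P* = 168/7 = 24

24


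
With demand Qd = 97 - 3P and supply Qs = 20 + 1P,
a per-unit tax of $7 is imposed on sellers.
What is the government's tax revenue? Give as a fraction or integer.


With tax on sellers, new supply: Qs' = 20 + 1(P - 7)
= 13 + 1P
New equilibrium quantity:
Q_new = 34
Tax revenue = tax * Q_new = 7 * 34 = 238

238


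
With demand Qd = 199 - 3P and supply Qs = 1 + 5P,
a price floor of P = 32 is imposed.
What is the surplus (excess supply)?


At P = 32:
Qd = 199 - 3*32 = 103
Qs = 1 + 5*32 = 161
Surplus = Qs - Qd = 161 - 103 = 58

58


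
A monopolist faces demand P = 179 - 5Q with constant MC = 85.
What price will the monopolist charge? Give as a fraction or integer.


MR = 179 - 10Q
Set MR = MC: 179 - 10Q = 85
Q* = 47/5
Substitute into demand:
P* = 179 - 5*47/5 = 132

132


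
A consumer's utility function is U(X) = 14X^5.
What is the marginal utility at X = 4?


MU = dU/dX = 14*5*X^(5-1)
MU = 70*X^4
At X = 4:
MU = 70 * 4^4
MU = 70 * 256 = 17920

17920


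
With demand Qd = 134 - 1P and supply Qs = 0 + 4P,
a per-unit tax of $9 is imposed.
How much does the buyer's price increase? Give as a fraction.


With a per-unit tax, the buyer's price increase depends on relative slopes.
Supply slope: d = 4, Demand slope: b = 1
Buyer's price increase = d * tax / (b + d)
= 4 * 9 / (1 + 4)
= 36 / 5 = 36/5

36/5


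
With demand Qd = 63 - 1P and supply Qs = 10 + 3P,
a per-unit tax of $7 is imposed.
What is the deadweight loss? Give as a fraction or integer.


Pre-tax equilibrium quantity: Q* = 199/4
Post-tax equilibrium quantity: Q_tax = 89/2
Reduction in quantity: Q* - Q_tax = 21/4
DWL = (1/2) * tax * (Q* - Q_tax)
DWL = (1/2) * 7 * 21/4 = 147/8

147/8


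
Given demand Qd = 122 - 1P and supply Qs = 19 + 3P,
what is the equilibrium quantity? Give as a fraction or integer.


First find equilibrium price:
122 - 1P = 19 + 3P
P* = 103/4 = 103/4
Then substitute into demand:
Q* = 122 - 1 * 103/4 = 385/4

385/4


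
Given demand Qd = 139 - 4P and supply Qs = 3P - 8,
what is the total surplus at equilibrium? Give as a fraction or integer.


Find equilibrium: 139 - 4P = 3P - 8
139 + 8 = 7P
P* = 147/7 = 21
Q* = 3*21 - 8 = 55
Inverse demand: P = 139/4 - Q/4, so P_max = 139/4
Inverse supply: P = 8/3 + Q/3, so P_min = 8/3
CS = (1/2) * 55 * (139/4 - 21) = 3025/8
PS = (1/2) * 55 * (21 - 8/3) = 3025/6
TS = CS + PS = 3025/8 + 3025/6 = 21175/24

21175/24


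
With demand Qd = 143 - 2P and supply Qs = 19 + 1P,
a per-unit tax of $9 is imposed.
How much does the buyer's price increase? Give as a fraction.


With a per-unit tax, the buyer's price increase depends on relative slopes.
Supply slope: d = 1, Demand slope: b = 2
Buyer's price increase = d * tax / (b + d)
= 1 * 9 / (2 + 1)
= 9 / 3 = 3

3


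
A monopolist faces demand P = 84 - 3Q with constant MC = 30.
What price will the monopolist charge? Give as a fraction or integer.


MR = 84 - 6Q
Set MR = MC: 84 - 6Q = 30
Q* = 9
Substitute into demand:
P* = 84 - 3*9 = 57

57


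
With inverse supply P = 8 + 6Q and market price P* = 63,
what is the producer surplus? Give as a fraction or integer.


Minimum supply price (at Q=0): P_min = 8
Quantity supplied at P* = 63:
Q* = (63 - 8)/6 = 55/6
PS = (1/2) * Q* * (P* - P_min)
PS = (1/2) * 55/6 * (63 - 8)
PS = (1/2) * 55/6 * 55 = 3025/12

3025/12


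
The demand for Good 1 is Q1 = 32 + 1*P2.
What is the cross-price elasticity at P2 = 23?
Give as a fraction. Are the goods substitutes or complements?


dQ1/dP2 = 1
At P2 = 23: Q1 = 32 + 1*23 = 55
Exy = (dQ1/dP2)(P2/Q1) = 1 * 23 / 55 = 23/55
Since Exy > 0, the goods are substitutes.

23/55 (substitutes)


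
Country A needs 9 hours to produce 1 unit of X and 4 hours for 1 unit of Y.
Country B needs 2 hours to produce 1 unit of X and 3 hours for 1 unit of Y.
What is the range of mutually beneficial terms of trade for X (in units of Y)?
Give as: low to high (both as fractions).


Opportunity cost of X for Country A = hours_X / hours_Y = 9/4 = 9/4 units of Y
Opportunity cost of X for Country B = hours_X / hours_Y = 2/3 = 2/3 units of Y
Terms of trade must be between the two opportunity costs.
Range: 2/3 to 9/4

2/3 to 9/4


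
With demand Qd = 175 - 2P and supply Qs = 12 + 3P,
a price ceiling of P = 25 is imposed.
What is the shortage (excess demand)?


At P = 25:
Qd = 175 - 2*25 = 125
Qs = 12 + 3*25 = 87
Shortage = Qd - Qs = 125 - 87 = 38

38


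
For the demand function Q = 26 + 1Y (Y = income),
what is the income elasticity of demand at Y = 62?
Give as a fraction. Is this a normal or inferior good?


dQ/dY = 1
At Y = 62: Q = 26 + 1*62 = 88
Ey = (dQ/dY)(Y/Q) = 1 * 62 / 88 = 31/44
Since Ey > 0, this is a normal good.

31/44 (normal good)


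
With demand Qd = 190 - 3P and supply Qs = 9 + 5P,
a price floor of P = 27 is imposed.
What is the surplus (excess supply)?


At P = 27:
Qd = 190 - 3*27 = 109
Qs = 9 + 5*27 = 144
Surplus = Qs - Qd = 144 - 109 = 35

35


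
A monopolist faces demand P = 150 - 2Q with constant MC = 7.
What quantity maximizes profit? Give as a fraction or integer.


TR = P*Q = (150 - 2Q)Q = 150Q - 2Q^2
MR = dTR/dQ = 150 - 4Q
Set MR = MC:
150 - 4Q = 7
143 = 4Q
Q* = 143/4 = 143/4

143/4


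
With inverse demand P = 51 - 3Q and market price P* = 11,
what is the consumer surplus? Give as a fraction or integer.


Maximum willingness to pay (at Q=0): P_max = 51
Quantity demanded at P* = 11:
Q* = (51 - 11)/3 = 40/3
CS = (1/2) * Q* * (P_max - P*)
CS = (1/2) * 40/3 * (51 - 11)
CS = (1/2) * 40/3 * 40 = 800/3

800/3


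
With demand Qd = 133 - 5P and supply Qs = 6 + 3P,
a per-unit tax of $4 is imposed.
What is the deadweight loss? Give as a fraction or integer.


Pre-tax equilibrium quantity: Q* = 429/8
Post-tax equilibrium quantity: Q_tax = 369/8
Reduction in quantity: Q* - Q_tax = 15/2
DWL = (1/2) * tax * (Q* - Q_tax)
DWL = (1/2) * 4 * 15/2 = 15

15


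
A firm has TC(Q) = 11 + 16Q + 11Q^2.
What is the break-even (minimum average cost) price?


AC(Q) = 11/Q + 16 + 11Q
To minimize: dAC/dQ = -11/Q^2 + 11 = 0
Q^2 = 11/11 = 1
Q* = 1
Min AC = 11/1 + 16 + 11*1
Min AC = 11 + 16 + 11 = 38

38


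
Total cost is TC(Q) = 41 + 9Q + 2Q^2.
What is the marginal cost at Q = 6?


MC = dTC/dQ = 9 + 2*2*Q
At Q = 6:
MC = 9 + 4*6
MC = 9 + 24 = 33

33


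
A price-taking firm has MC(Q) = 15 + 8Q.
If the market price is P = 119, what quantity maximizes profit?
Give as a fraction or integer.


In perfect competition, profit is maximized where P = MC.
119 = 15 + 8Q
104 = 8Q
Q* = 104/8 = 13

13


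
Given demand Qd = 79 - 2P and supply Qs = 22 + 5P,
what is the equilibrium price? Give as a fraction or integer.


At equilibrium, Qd = Qs.
79 - 2P = 22 + 5P
79 - 22 = 2P + 5P
57 = 7P
P* = 57/7 = 57/7

57/7


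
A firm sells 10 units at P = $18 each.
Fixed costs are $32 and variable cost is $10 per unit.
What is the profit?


Total Revenue = P * Q = 18 * 10 = $180
Total Cost = FC + VC*Q = 32 + 10*10 = $132
Profit = TR - TC = 180 - 132 = $48

$48


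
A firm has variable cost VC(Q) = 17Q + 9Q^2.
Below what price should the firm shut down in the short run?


AVC(Q) = VC(Q)/Q = 17 + 9Q
AVC is increasing in Q, so minimum AVC is at Q -> 0+.
Min AVC = 17
The firm should shut down if P < 17.

17


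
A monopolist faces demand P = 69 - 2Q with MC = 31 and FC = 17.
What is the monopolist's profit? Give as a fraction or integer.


MR = MC: 69 - 4Q = 31
Q* = 19/2
P* = 69 - 2*19/2 = 50
Profit = (P* - MC)*Q* - FC
= (50 - 31)*19/2 - 17
= 19*19/2 - 17
= 361/2 - 17 = 327/2

327/2


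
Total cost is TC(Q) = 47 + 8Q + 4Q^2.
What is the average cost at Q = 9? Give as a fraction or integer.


TC(9) = 47 + 8*9 + 4*9^2
TC(9) = 47 + 72 + 324 = 443
AC = TC/Q = 443/9 = 443/9

443/9


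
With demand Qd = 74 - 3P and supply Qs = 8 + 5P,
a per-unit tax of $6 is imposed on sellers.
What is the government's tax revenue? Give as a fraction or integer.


With tax on sellers, new supply: Qs' = 8 + 5(P - 6)
= 5P - 22
New equilibrium quantity:
Q_new = 38
Tax revenue = tax * Q_new = 6 * 38 = 228

228


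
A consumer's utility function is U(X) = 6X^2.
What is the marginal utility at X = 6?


MU = dU/dX = 6*2*X^(2-1)
MU = 12*X^1
At X = 6:
MU = 12 * 6^1
MU = 12 * 6 = 72

72


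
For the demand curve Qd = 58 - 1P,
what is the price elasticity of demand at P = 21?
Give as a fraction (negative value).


dQ/dP = -1
At P = 21: Q = 58 - 1*21 = 37
E = (dQ/dP)(P/Q) = (-1)(21/37) = -21/37

-21/37


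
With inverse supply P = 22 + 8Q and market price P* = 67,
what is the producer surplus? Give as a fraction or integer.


Minimum supply price (at Q=0): P_min = 22
Quantity supplied at P* = 67:
Q* = (67 - 22)/8 = 45/8
PS = (1/2) * Q* * (P* - P_min)
PS = (1/2) * 45/8 * (67 - 22)
PS = (1/2) * 45/8 * 45 = 2025/16

2025/16


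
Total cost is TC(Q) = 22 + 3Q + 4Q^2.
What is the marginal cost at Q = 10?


MC = dTC/dQ = 3 + 2*4*Q
At Q = 10:
MC = 3 + 8*10
MC = 3 + 80 = 83

83


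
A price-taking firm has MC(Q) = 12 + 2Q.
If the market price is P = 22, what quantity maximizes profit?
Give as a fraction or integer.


In perfect competition, profit is maximized where P = MC.
22 = 12 + 2Q
10 = 2Q
Q* = 10/2 = 5

5


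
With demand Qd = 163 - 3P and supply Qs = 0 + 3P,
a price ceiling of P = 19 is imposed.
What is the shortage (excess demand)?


At P = 19:
Qd = 163 - 3*19 = 106
Qs = 0 + 3*19 = 57
Shortage = Qd - Qs = 106 - 57 = 49

49


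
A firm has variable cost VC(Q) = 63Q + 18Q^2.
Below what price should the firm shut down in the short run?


AVC(Q) = VC(Q)/Q = 63 + 18Q
AVC is increasing in Q, so minimum AVC is at Q -> 0+.
Min AVC = 63
The firm should shut down if P < 63.

63


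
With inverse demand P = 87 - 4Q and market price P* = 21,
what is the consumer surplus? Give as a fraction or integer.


Maximum willingness to pay (at Q=0): P_max = 87
Quantity demanded at P* = 21:
Q* = (87 - 21)/4 = 33/2
CS = (1/2) * Q* * (P_max - P*)
CS = (1/2) * 33/2 * (87 - 21)
CS = (1/2) * 33/2 * 66 = 1089/2

1089/2


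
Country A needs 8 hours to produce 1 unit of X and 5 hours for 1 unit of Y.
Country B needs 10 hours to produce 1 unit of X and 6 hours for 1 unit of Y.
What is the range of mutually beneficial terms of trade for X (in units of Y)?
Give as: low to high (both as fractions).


Opportunity cost of X for Country A = hours_X / hours_Y = 8/5 = 8/5 units of Y
Opportunity cost of X for Country B = hours_X / hours_Y = 10/6 = 5/3 units of Y
Terms of trade must be between the two opportunity costs.
Range: 8/5 to 5/3

8/5 to 5/3


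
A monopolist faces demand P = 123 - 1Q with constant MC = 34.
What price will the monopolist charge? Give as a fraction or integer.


MR = 123 - 2Q
Set MR = MC: 123 - 2Q = 34
Q* = 89/2
Substitute into demand:
P* = 123 - 1*89/2 = 157/2

157/2


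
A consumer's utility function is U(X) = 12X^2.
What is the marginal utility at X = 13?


MU = dU/dX = 12*2*X^(2-1)
MU = 24*X^1
At X = 13:
MU = 24 * 13^1
MU = 24 * 13 = 312

312


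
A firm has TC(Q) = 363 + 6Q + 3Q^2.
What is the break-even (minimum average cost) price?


AC(Q) = 363/Q + 6 + 3Q
To minimize: dAC/dQ = -363/Q^2 + 3 = 0
Q^2 = 363/3 = 121
Q* = 11
Min AC = 363/11 + 6 + 3*11
Min AC = 33 + 6 + 33 = 72

72


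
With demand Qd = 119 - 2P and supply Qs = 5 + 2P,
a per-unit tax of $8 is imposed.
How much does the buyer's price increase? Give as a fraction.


With a per-unit tax, the buyer's price increase depends on relative slopes.
Supply slope: d = 2, Demand slope: b = 2
Buyer's price increase = d * tax / (b + d)
= 2 * 8 / (2 + 2)
= 16 / 4 = 4

4


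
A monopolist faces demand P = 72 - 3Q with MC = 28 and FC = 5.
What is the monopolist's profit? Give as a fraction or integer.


MR = MC: 72 - 6Q = 28
Q* = 22/3
P* = 72 - 3*22/3 = 50
Profit = (P* - MC)*Q* - FC
= (50 - 28)*22/3 - 5
= 22*22/3 - 5
= 484/3 - 5 = 469/3

469/3


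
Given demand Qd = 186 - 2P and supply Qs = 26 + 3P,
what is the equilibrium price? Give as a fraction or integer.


At equilibrium, Qd = Qs.
186 - 2P = 26 + 3P
186 - 26 = 2P + 3P
160 = 5P
P* = 160/5 = 32

32


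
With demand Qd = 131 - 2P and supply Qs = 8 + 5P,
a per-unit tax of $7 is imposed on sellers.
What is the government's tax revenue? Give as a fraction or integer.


With tax on sellers, new supply: Qs' = 8 + 5(P - 7)
= 5P - 27
New equilibrium quantity:
Q_new = 601/7
Tax revenue = tax * Q_new = 7 * 601/7 = 601

601


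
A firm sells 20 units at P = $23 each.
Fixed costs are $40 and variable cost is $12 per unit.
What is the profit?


Total Revenue = P * Q = 23 * 20 = $460
Total Cost = FC + VC*Q = 40 + 12*20 = $280
Profit = TR - TC = 460 - 280 = $180

$180


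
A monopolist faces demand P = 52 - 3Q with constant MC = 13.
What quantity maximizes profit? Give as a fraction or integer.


TR = P*Q = (52 - 3Q)Q = 52Q - 3Q^2
MR = dTR/dQ = 52 - 6Q
Set MR = MC:
52 - 6Q = 13
39 = 6Q
Q* = 39/6 = 13/2

13/2


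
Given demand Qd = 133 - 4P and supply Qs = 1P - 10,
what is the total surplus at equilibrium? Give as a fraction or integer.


Find equilibrium: 133 - 4P = 1P - 10
133 + 10 = 5P
P* = 143/5 = 143/5
Q* = 1*143/5 - 10 = 93/5
Inverse demand: P = 133/4 - Q/4, so P_max = 133/4
Inverse supply: P = 10 + Q/1, so P_min = 10
CS = (1/2) * 93/5 * (133/4 - 143/5) = 8649/200
PS = (1/2) * 93/5 * (143/5 - 10) = 8649/50
TS = CS + PS = 8649/200 + 8649/50 = 8649/40

8649/40


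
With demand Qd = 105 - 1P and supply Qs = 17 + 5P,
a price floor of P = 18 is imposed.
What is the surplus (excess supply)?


At P = 18:
Qd = 105 - 1*18 = 87
Qs = 17 + 5*18 = 107
Surplus = Qs - Qd = 107 - 87 = 20

20


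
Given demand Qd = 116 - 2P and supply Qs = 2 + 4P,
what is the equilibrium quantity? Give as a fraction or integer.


First find equilibrium price:
116 - 2P = 2 + 4P
P* = 114/6 = 19
Then substitute into demand:
Q* = 116 - 2 * 19 = 78

78


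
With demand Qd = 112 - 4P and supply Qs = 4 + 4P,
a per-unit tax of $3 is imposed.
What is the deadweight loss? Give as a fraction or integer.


Pre-tax equilibrium quantity: Q* = 58
Post-tax equilibrium quantity: Q_tax = 52
Reduction in quantity: Q* - Q_tax = 6
DWL = (1/2) * tax * (Q* - Q_tax)
DWL = (1/2) * 3 * 6 = 9

9


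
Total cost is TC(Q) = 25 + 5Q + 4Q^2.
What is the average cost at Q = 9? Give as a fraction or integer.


TC(9) = 25 + 5*9 + 4*9^2
TC(9) = 25 + 45 + 324 = 394
AC = TC/Q = 394/9 = 394/9

394/9


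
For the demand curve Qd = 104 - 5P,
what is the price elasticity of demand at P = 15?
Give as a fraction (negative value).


dQ/dP = -5
At P = 15: Q = 104 - 5*15 = 29
E = (dQ/dP)(P/Q) = (-5)(15/29) = -75/29

-75/29


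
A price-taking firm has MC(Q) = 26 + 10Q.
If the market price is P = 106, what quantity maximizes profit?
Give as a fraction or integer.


In perfect competition, profit is maximized where P = MC.
106 = 26 + 10Q
80 = 10Q
Q* = 80/10 = 8

8


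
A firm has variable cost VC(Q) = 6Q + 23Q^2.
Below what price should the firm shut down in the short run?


AVC(Q) = VC(Q)/Q = 6 + 23Q
AVC is increasing in Q, so minimum AVC is at Q -> 0+.
Min AVC = 6
The firm should shut down if P < 6.

6


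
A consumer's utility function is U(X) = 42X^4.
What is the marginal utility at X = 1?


MU = dU/dX = 42*4*X^(4-1)
MU = 168*X^3
At X = 1:
MU = 168 * 1^3
MU = 168 * 1 = 168

168


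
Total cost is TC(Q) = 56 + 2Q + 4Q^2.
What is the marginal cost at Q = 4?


MC = dTC/dQ = 2 + 2*4*Q
At Q = 4:
MC = 2 + 8*4
MC = 2 + 32 = 34

34


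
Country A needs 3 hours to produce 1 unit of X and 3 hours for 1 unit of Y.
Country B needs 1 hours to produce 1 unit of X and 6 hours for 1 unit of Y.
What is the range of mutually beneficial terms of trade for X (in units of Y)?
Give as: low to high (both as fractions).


Opportunity cost of X for Country A = hours_X / hours_Y = 3/3 = 1 units of Y
Opportunity cost of X for Country B = hours_X / hours_Y = 1/6 = 1/6 units of Y
Terms of trade must be between the two opportunity costs.
Range: 1/6 to 1

1/6 to 1


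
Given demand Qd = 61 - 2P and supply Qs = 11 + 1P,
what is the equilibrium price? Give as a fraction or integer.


At equilibrium, Qd = Qs.
61 - 2P = 11 + 1P
61 - 11 = 2P + 1P
50 = 3P
P* = 50/3 = 50/3

50/3


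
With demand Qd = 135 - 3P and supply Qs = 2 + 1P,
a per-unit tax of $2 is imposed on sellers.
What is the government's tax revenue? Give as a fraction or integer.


With tax on sellers, new supply: Qs' = 2 + 1(P - 2)
= 0 + 1P
New equilibrium quantity:
Q_new = 135/4
Tax revenue = tax * Q_new = 2 * 135/4 = 135/2

135/2


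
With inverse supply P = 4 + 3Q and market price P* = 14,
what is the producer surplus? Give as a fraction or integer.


Minimum supply price (at Q=0): P_min = 4
Quantity supplied at P* = 14:
Q* = (14 - 4)/3 = 10/3
PS = (1/2) * Q* * (P* - P_min)
PS = (1/2) * 10/3 * (14 - 4)
PS = (1/2) * 10/3 * 10 = 50/3

50/3


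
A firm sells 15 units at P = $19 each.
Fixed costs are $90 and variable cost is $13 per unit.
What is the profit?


Total Revenue = P * Q = 19 * 15 = $285
Total Cost = FC + VC*Q = 90 + 13*15 = $285
Profit = TR - TC = 285 - 285 = $0

$0


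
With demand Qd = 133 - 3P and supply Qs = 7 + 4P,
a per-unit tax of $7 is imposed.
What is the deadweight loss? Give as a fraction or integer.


Pre-tax equilibrium quantity: Q* = 79
Post-tax equilibrium quantity: Q_tax = 67
Reduction in quantity: Q* - Q_tax = 12
DWL = (1/2) * tax * (Q* - Q_tax)
DWL = (1/2) * 7 * 12 = 42

42


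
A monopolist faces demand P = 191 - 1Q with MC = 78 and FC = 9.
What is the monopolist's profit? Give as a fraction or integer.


MR = MC: 191 - 2Q = 78
Q* = 113/2
P* = 191 - 1*113/2 = 269/2
Profit = (P* - MC)*Q* - FC
= (269/2 - 78)*113/2 - 9
= 113/2*113/2 - 9
= 12769/4 - 9 = 12733/4

12733/4


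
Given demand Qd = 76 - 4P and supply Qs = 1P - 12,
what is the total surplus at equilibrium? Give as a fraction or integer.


Find equilibrium: 76 - 4P = 1P - 12
76 + 12 = 5P
P* = 88/5 = 88/5
Q* = 1*88/5 - 12 = 28/5
Inverse demand: P = 19 - Q/4, so P_max = 19
Inverse supply: P = 12 + Q/1, so P_min = 12
CS = (1/2) * 28/5 * (19 - 88/5) = 98/25
PS = (1/2) * 28/5 * (88/5 - 12) = 392/25
TS = CS + PS = 98/25 + 392/25 = 98/5

98/5


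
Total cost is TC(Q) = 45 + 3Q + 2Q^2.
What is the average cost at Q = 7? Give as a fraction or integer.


TC(7) = 45 + 3*7 + 2*7^2
TC(7) = 45 + 21 + 98 = 164
AC = TC/Q = 164/7 = 164/7

164/7


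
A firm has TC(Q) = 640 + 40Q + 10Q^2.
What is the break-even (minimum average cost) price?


AC(Q) = 640/Q + 40 + 10Q
To minimize: dAC/dQ = -640/Q^2 + 10 = 0
Q^2 = 640/10 = 64
Q* = 8
Min AC = 640/8 + 40 + 10*8
Min AC = 80 + 40 + 80 = 200

200


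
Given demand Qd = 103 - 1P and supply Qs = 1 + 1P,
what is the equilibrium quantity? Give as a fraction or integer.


First find equilibrium price:
103 - 1P = 1 + 1P
P* = 102/2 = 51
Then substitute into demand:
Q* = 103 - 1 * 51 = 52

52


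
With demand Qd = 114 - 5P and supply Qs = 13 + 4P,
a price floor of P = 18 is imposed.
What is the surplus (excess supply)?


At P = 18:
Qd = 114 - 5*18 = 24
Qs = 13 + 4*18 = 85
Surplus = Qs - Qd = 85 - 24 = 61

61


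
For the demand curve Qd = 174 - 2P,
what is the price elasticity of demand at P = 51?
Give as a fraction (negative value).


dQ/dP = -2
At P = 51: Q = 174 - 2*51 = 72
E = (dQ/dP)(P/Q) = (-2)(51/72) = -17/12

-17/12


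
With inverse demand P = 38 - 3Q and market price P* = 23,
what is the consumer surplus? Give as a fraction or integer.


Maximum willingness to pay (at Q=0): P_max = 38
Quantity demanded at P* = 23:
Q* = (38 - 23)/3 = 5
CS = (1/2) * Q* * (P_max - P*)
CS = (1/2) * 5 * (38 - 23)
CS = (1/2) * 5 * 15 = 75/2

75/2


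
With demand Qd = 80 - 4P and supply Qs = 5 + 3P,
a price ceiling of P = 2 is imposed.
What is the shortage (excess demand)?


At P = 2:
Qd = 80 - 4*2 = 72
Qs = 5 + 3*2 = 11
Shortage = Qd - Qs = 72 - 11 = 61

61
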